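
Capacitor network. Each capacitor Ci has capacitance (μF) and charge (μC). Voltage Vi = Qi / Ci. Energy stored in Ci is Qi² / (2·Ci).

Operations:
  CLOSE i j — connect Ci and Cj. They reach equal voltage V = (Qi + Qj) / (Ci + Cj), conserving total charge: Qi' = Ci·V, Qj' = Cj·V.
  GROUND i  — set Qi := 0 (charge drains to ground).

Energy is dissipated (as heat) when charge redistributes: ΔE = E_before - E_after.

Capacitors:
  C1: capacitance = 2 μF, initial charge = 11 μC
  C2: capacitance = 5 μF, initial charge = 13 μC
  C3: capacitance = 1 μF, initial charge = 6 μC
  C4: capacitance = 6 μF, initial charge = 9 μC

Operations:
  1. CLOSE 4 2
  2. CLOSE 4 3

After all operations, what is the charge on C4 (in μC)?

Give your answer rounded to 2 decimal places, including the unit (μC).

Answer: 15.43 μC

Derivation:
Initial: C1(2μF, Q=11μC, V=5.50V), C2(5μF, Q=13μC, V=2.60V), C3(1μF, Q=6μC, V=6.00V), C4(6μF, Q=9μC, V=1.50V)
Op 1: CLOSE 4-2: Q_total=22.00, C_total=11.00, V=2.00; Q4=12.00, Q2=10.00; dissipated=1.650
Op 2: CLOSE 4-3: Q_total=18.00, C_total=7.00, V=2.57; Q4=15.43, Q3=2.57; dissipated=6.857
Final charges: Q1=11.00, Q2=10.00, Q3=2.57, Q4=15.43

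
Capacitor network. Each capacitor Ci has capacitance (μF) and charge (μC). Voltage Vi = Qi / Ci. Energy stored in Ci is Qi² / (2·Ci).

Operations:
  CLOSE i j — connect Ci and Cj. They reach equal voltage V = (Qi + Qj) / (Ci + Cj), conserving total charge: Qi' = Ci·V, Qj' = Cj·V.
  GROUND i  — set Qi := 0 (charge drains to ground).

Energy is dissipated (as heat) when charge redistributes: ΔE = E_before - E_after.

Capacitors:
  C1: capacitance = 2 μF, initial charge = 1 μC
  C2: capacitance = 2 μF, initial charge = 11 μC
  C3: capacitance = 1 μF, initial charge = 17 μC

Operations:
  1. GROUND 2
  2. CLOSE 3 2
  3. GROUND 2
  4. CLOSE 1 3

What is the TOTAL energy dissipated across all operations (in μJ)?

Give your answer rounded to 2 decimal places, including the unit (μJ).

Initial: C1(2μF, Q=1μC, V=0.50V), C2(2μF, Q=11μC, V=5.50V), C3(1μF, Q=17μC, V=17.00V)
Op 1: GROUND 2: Q2=0; energy lost=30.250
Op 2: CLOSE 3-2: Q_total=17.00, C_total=3.00, V=5.67; Q3=5.67, Q2=11.33; dissipated=96.333
Op 3: GROUND 2: Q2=0; energy lost=32.111
Op 4: CLOSE 1-3: Q_total=6.67, C_total=3.00, V=2.22; Q1=4.44, Q3=2.22; dissipated=8.898
Total dissipated: 167.593 μJ

Answer: 167.59 μJ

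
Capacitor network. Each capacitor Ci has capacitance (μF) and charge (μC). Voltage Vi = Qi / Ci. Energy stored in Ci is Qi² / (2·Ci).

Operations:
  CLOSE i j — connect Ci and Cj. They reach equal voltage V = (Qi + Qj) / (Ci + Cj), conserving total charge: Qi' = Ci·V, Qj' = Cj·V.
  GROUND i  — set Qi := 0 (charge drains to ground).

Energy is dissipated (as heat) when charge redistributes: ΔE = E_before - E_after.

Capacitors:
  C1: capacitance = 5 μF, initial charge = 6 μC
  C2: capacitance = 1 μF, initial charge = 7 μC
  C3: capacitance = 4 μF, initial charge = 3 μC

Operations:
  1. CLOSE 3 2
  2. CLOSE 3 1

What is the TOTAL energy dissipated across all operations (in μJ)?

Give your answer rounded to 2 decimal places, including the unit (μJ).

Answer: 16.34 μJ

Derivation:
Initial: C1(5μF, Q=6μC, V=1.20V), C2(1μF, Q=7μC, V=7.00V), C3(4μF, Q=3μC, V=0.75V)
Op 1: CLOSE 3-2: Q_total=10.00, C_total=5.00, V=2.00; Q3=8.00, Q2=2.00; dissipated=15.625
Op 2: CLOSE 3-1: Q_total=14.00, C_total=9.00, V=1.56; Q3=6.22, Q1=7.78; dissipated=0.711
Total dissipated: 16.336 μJ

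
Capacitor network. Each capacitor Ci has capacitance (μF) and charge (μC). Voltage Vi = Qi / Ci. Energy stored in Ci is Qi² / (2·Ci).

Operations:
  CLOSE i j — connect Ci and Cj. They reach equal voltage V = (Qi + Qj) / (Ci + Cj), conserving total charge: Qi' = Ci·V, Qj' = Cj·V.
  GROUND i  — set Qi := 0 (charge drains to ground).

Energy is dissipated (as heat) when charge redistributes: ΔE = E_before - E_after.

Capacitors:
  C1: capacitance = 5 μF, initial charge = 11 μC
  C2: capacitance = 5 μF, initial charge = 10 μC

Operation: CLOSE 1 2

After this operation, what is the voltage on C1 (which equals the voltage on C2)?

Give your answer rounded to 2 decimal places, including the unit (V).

Answer: 2.10 V

Derivation:
Initial: C1(5μF, Q=11μC, V=2.20V), C2(5μF, Q=10μC, V=2.00V)
Op 1: CLOSE 1-2: Q_total=21.00, C_total=10.00, V=2.10; Q1=10.50, Q2=10.50; dissipated=0.050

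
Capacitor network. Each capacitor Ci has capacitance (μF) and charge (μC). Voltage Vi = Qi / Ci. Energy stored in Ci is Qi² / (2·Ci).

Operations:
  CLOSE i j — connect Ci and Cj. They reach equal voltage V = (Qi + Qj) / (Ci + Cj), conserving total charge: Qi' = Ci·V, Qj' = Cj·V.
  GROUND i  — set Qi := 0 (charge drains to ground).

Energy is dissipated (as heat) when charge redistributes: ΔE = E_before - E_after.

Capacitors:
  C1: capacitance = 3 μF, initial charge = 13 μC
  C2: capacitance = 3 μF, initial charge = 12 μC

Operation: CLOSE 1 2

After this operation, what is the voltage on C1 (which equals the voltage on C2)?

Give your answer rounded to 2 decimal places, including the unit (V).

Answer: 4.17 V

Derivation:
Initial: C1(3μF, Q=13μC, V=4.33V), C2(3μF, Q=12μC, V=4.00V)
Op 1: CLOSE 1-2: Q_total=25.00, C_total=6.00, V=4.17; Q1=12.50, Q2=12.50; dissipated=0.083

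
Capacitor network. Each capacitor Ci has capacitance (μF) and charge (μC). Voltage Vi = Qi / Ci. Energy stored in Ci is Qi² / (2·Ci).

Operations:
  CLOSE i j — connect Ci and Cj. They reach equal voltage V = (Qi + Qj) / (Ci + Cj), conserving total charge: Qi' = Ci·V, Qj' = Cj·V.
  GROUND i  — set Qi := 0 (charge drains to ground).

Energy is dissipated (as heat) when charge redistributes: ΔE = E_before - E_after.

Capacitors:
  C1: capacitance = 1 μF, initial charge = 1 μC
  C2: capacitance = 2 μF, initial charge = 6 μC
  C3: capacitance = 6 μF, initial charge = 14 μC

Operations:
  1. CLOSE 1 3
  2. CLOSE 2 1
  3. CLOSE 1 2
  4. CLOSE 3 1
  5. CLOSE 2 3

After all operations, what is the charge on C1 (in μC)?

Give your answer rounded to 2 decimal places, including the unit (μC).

Initial: C1(1μF, Q=1μC, V=1.00V), C2(2μF, Q=6μC, V=3.00V), C3(6μF, Q=14μC, V=2.33V)
Op 1: CLOSE 1-3: Q_total=15.00, C_total=7.00, V=2.14; Q1=2.14, Q3=12.86; dissipated=0.762
Op 2: CLOSE 2-1: Q_total=8.14, C_total=3.00, V=2.71; Q2=5.43, Q1=2.71; dissipated=0.245
Op 3: CLOSE 1-2: Q_total=8.14, C_total=3.00, V=2.71; Q1=2.71, Q2=5.43; dissipated=0.000
Op 4: CLOSE 3-1: Q_total=15.57, C_total=7.00, V=2.22; Q3=13.35, Q1=2.22; dissipated=0.140
Op 5: CLOSE 2-3: Q_total=18.78, C_total=8.00, V=2.35; Q2=4.69, Q3=14.08; dissipated=0.180
Final charges: Q1=2.22, Q2=4.69, Q3=14.08

Answer: 2.22 μC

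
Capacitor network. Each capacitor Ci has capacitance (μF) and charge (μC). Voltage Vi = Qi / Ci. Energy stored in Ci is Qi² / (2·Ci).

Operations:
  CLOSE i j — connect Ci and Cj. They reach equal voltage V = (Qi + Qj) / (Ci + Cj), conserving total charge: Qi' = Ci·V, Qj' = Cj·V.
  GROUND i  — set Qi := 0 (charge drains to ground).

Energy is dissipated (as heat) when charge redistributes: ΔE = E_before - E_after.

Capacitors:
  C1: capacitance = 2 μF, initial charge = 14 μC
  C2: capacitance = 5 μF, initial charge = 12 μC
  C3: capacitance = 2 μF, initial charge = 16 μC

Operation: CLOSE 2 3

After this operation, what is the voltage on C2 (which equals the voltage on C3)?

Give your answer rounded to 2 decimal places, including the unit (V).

Answer: 4.00 V

Derivation:
Initial: C1(2μF, Q=14μC, V=7.00V), C2(5μF, Q=12μC, V=2.40V), C3(2μF, Q=16μC, V=8.00V)
Op 1: CLOSE 2-3: Q_total=28.00, C_total=7.00, V=4.00; Q2=20.00, Q3=8.00; dissipated=22.400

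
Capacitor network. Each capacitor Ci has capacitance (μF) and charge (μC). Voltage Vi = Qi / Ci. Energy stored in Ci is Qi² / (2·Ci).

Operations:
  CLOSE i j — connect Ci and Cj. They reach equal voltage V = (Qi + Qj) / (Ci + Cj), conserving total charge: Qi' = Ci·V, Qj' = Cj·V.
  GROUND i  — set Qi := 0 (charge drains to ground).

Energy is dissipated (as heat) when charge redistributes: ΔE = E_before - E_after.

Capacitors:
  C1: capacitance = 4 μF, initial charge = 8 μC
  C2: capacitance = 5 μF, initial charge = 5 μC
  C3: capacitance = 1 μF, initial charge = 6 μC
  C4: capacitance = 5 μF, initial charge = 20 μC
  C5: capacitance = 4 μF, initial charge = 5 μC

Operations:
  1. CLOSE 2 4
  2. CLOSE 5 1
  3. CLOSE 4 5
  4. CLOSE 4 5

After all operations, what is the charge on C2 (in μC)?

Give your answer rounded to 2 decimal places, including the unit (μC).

Initial: C1(4μF, Q=8μC, V=2.00V), C2(5μF, Q=5μC, V=1.00V), C3(1μF, Q=6μC, V=6.00V), C4(5μF, Q=20μC, V=4.00V), C5(4μF, Q=5μC, V=1.25V)
Op 1: CLOSE 2-4: Q_total=25.00, C_total=10.00, V=2.50; Q2=12.50, Q4=12.50; dissipated=11.250
Op 2: CLOSE 5-1: Q_total=13.00, C_total=8.00, V=1.62; Q5=6.50, Q1=6.50; dissipated=0.562
Op 3: CLOSE 4-5: Q_total=19.00, C_total=9.00, V=2.11; Q4=10.56, Q5=8.44; dissipated=0.851
Op 4: CLOSE 4-5: Q_total=19.00, C_total=9.00, V=2.11; Q4=10.56, Q5=8.44; dissipated=0.000
Final charges: Q1=6.50, Q2=12.50, Q3=6.00, Q4=10.56, Q5=8.44

Answer: 12.50 μC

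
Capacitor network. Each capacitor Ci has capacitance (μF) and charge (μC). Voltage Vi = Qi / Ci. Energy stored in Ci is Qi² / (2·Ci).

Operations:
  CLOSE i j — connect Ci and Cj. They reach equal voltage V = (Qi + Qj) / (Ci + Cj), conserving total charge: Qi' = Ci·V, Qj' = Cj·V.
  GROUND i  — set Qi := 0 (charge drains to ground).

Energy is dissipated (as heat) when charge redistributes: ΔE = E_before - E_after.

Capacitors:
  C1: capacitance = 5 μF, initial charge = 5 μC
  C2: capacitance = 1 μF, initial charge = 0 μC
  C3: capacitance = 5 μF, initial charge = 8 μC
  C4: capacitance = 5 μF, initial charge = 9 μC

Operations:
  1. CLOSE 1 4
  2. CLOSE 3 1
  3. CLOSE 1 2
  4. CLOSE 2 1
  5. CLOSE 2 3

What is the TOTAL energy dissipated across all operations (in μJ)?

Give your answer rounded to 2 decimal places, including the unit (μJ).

Answer: 1.81 μJ

Derivation:
Initial: C1(5μF, Q=5μC, V=1.00V), C2(1μF, Q=0μC, V=0.00V), C3(5μF, Q=8μC, V=1.60V), C4(5μF, Q=9μC, V=1.80V)
Op 1: CLOSE 1-4: Q_total=14.00, C_total=10.00, V=1.40; Q1=7.00, Q4=7.00; dissipated=0.800
Op 2: CLOSE 3-1: Q_total=15.00, C_total=10.00, V=1.50; Q3=7.50, Q1=7.50; dissipated=0.050
Op 3: CLOSE 1-2: Q_total=7.50, C_total=6.00, V=1.25; Q1=6.25, Q2=1.25; dissipated=0.938
Op 4: CLOSE 2-1: Q_total=7.50, C_total=6.00, V=1.25; Q2=1.25, Q1=6.25; dissipated=0.000
Op 5: CLOSE 2-3: Q_total=8.75, C_total=6.00, V=1.46; Q2=1.46, Q3=7.29; dissipated=0.026
Total dissipated: 1.814 μJ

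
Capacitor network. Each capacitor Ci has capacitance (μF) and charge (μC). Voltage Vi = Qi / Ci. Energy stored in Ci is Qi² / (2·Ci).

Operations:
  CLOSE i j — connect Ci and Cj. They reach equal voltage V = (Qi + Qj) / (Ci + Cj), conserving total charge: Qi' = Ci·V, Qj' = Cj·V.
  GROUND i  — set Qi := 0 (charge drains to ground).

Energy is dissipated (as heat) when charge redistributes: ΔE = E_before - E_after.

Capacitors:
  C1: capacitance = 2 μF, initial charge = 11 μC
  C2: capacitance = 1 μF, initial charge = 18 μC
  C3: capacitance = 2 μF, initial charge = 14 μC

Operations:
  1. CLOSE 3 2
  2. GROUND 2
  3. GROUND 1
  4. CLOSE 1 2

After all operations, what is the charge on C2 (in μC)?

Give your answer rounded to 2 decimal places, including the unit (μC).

Initial: C1(2μF, Q=11μC, V=5.50V), C2(1μF, Q=18μC, V=18.00V), C3(2μF, Q=14μC, V=7.00V)
Op 1: CLOSE 3-2: Q_total=32.00, C_total=3.00, V=10.67; Q3=21.33, Q2=10.67; dissipated=40.333
Op 2: GROUND 2: Q2=0; energy lost=56.889
Op 3: GROUND 1: Q1=0; energy lost=30.250
Op 4: CLOSE 1-2: Q_total=0.00, C_total=3.00, V=0.00; Q1=0.00, Q2=0.00; dissipated=0.000
Final charges: Q1=0.00, Q2=0.00, Q3=21.33

Answer: 0.00 μC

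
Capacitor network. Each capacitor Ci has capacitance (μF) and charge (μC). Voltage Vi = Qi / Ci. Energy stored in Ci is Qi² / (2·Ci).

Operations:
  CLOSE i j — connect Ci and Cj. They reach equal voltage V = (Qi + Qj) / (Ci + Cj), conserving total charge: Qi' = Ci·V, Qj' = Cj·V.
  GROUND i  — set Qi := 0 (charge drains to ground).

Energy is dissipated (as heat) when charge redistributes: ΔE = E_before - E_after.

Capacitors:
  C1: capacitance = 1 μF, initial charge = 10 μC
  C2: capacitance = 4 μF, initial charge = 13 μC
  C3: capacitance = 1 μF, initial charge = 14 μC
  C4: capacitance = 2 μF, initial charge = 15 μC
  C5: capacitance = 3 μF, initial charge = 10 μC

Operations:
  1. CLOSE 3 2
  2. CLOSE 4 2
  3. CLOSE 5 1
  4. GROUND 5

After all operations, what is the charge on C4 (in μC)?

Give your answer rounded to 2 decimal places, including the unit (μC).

Answer: 12.20 μC

Derivation:
Initial: C1(1μF, Q=10μC, V=10.00V), C2(4μF, Q=13μC, V=3.25V), C3(1μF, Q=14μC, V=14.00V), C4(2μF, Q=15μC, V=7.50V), C5(3μF, Q=10μC, V=3.33V)
Op 1: CLOSE 3-2: Q_total=27.00, C_total=5.00, V=5.40; Q3=5.40, Q2=21.60; dissipated=46.225
Op 2: CLOSE 4-2: Q_total=36.60, C_total=6.00, V=6.10; Q4=12.20, Q2=24.40; dissipated=2.940
Op 3: CLOSE 5-1: Q_total=20.00, C_total=4.00, V=5.00; Q5=15.00, Q1=5.00; dissipated=16.667
Op 4: GROUND 5: Q5=0; energy lost=37.500
Final charges: Q1=5.00, Q2=24.40, Q3=5.40, Q4=12.20, Q5=0.00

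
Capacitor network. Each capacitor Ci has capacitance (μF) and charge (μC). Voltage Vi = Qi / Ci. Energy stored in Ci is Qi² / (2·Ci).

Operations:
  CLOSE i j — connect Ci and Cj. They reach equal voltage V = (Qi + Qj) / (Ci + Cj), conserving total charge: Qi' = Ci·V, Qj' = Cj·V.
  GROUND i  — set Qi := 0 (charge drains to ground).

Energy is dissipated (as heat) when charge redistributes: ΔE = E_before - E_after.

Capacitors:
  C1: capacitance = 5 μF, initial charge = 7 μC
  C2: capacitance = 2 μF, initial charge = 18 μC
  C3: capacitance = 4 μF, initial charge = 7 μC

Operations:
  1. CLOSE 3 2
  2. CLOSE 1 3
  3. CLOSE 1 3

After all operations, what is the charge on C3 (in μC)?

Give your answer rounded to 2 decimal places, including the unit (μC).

Answer: 10.52 μC

Derivation:
Initial: C1(5μF, Q=7μC, V=1.40V), C2(2μF, Q=18μC, V=9.00V), C3(4μF, Q=7μC, V=1.75V)
Op 1: CLOSE 3-2: Q_total=25.00, C_total=6.00, V=4.17; Q3=16.67, Q2=8.33; dissipated=35.042
Op 2: CLOSE 1-3: Q_total=23.67, C_total=9.00, V=2.63; Q1=13.15, Q3=10.52; dissipated=8.505
Op 3: CLOSE 1-3: Q_total=23.67, C_total=9.00, V=2.63; Q1=13.15, Q3=10.52; dissipated=0.000
Final charges: Q1=13.15, Q2=8.33, Q3=10.52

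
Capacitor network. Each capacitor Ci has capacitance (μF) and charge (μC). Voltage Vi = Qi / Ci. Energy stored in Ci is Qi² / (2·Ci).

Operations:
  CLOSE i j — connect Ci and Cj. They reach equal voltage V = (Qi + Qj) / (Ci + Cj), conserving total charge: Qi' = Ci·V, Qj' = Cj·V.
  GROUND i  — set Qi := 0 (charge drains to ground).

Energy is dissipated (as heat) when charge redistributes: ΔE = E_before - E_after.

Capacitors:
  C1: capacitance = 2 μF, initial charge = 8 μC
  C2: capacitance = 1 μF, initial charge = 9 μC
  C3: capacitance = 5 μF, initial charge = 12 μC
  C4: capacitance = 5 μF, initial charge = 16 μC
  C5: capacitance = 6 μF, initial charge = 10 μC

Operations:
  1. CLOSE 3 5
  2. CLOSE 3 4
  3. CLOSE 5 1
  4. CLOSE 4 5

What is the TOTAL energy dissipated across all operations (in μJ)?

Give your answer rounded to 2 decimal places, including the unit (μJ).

Answer: 5.55 μJ

Derivation:
Initial: C1(2μF, Q=8μC, V=4.00V), C2(1μF, Q=9μC, V=9.00V), C3(5μF, Q=12μC, V=2.40V), C4(5μF, Q=16μC, V=3.20V), C5(6μF, Q=10μC, V=1.67V)
Op 1: CLOSE 3-5: Q_total=22.00, C_total=11.00, V=2.00; Q3=10.00, Q5=12.00; dissipated=0.733
Op 2: CLOSE 3-4: Q_total=26.00, C_total=10.00, V=2.60; Q3=13.00, Q4=13.00; dissipated=1.800
Op 3: CLOSE 5-1: Q_total=20.00, C_total=8.00, V=2.50; Q5=15.00, Q1=5.00; dissipated=3.000
Op 4: CLOSE 4-5: Q_total=28.00, C_total=11.00, V=2.55; Q4=12.73, Q5=15.27; dissipated=0.014
Total dissipated: 5.547 μJ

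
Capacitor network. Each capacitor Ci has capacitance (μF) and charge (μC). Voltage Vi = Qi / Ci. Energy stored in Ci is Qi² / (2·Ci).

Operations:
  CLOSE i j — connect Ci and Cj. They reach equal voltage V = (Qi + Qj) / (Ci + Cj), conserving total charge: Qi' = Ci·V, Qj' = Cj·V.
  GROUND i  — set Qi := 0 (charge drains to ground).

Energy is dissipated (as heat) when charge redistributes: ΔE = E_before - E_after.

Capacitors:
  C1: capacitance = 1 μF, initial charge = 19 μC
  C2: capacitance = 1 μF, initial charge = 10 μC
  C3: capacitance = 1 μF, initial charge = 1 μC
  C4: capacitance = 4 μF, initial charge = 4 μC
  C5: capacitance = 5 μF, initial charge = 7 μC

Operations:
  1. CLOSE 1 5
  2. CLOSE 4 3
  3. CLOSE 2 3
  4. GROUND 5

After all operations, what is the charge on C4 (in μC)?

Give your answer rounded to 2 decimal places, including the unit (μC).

Answer: 4.00 μC

Derivation:
Initial: C1(1μF, Q=19μC, V=19.00V), C2(1μF, Q=10μC, V=10.00V), C3(1μF, Q=1μC, V=1.00V), C4(4μF, Q=4μC, V=1.00V), C5(5μF, Q=7μC, V=1.40V)
Op 1: CLOSE 1-5: Q_total=26.00, C_total=6.00, V=4.33; Q1=4.33, Q5=21.67; dissipated=129.067
Op 2: CLOSE 4-3: Q_total=5.00, C_total=5.00, V=1.00; Q4=4.00, Q3=1.00; dissipated=0.000
Op 3: CLOSE 2-3: Q_total=11.00, C_total=2.00, V=5.50; Q2=5.50, Q3=5.50; dissipated=20.250
Op 4: GROUND 5: Q5=0; energy lost=46.944
Final charges: Q1=4.33, Q2=5.50, Q3=5.50, Q4=4.00, Q5=0.00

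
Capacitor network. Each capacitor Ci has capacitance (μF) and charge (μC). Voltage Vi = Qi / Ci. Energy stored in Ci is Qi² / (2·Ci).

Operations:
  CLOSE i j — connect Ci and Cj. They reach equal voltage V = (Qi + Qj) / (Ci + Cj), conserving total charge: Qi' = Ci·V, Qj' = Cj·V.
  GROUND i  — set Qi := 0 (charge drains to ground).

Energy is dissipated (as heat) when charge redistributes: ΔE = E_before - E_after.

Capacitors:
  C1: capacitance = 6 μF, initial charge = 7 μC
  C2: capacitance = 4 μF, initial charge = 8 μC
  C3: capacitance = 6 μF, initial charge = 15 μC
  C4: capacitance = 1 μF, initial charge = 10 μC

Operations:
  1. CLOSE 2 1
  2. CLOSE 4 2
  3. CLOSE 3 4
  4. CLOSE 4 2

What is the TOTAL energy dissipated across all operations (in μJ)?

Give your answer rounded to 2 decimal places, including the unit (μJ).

Answer: 30.09 μJ

Derivation:
Initial: C1(6μF, Q=7μC, V=1.17V), C2(4μF, Q=8μC, V=2.00V), C3(6μF, Q=15μC, V=2.50V), C4(1μF, Q=10μC, V=10.00V)
Op 1: CLOSE 2-1: Q_total=15.00, C_total=10.00, V=1.50; Q2=6.00, Q1=9.00; dissipated=0.833
Op 2: CLOSE 4-2: Q_total=16.00, C_total=5.00, V=3.20; Q4=3.20, Q2=12.80; dissipated=28.900
Op 3: CLOSE 3-4: Q_total=18.20, C_total=7.00, V=2.60; Q3=15.60, Q4=2.60; dissipated=0.210
Op 4: CLOSE 4-2: Q_total=15.40, C_total=5.00, V=3.08; Q4=3.08, Q2=12.32; dissipated=0.144
Total dissipated: 30.087 μJ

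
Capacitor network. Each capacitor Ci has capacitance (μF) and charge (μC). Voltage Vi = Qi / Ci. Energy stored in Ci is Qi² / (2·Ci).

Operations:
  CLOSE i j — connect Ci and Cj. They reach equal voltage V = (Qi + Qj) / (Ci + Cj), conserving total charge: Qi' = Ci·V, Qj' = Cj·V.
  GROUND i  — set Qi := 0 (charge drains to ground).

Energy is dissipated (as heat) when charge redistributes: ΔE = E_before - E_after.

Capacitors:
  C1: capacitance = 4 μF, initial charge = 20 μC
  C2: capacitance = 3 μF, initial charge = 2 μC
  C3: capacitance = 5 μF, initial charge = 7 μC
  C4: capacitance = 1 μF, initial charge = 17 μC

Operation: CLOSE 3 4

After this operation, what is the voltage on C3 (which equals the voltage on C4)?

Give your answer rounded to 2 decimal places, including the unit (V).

Initial: C1(4μF, Q=20μC, V=5.00V), C2(3μF, Q=2μC, V=0.67V), C3(5μF, Q=7μC, V=1.40V), C4(1μF, Q=17μC, V=17.00V)
Op 1: CLOSE 3-4: Q_total=24.00, C_total=6.00, V=4.00; Q3=20.00, Q4=4.00; dissipated=101.400

Answer: 4.00 V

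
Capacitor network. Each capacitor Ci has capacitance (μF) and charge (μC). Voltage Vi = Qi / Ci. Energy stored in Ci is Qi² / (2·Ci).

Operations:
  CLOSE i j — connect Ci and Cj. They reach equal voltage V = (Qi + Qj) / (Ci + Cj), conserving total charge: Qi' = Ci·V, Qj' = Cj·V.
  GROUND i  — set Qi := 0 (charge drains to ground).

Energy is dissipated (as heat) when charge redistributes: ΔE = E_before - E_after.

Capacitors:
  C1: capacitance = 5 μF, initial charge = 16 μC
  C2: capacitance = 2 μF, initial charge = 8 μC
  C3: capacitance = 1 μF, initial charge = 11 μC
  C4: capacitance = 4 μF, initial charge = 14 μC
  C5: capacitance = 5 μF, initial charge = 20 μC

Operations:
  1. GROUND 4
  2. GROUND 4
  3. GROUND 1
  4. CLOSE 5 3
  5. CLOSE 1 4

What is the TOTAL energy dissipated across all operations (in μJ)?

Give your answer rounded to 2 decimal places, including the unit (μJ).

Initial: C1(5μF, Q=16μC, V=3.20V), C2(2μF, Q=8μC, V=4.00V), C3(1μF, Q=11μC, V=11.00V), C4(4μF, Q=14μC, V=3.50V), C5(5μF, Q=20μC, V=4.00V)
Op 1: GROUND 4: Q4=0; energy lost=24.500
Op 2: GROUND 4: Q4=0; energy lost=0.000
Op 3: GROUND 1: Q1=0; energy lost=25.600
Op 4: CLOSE 5-3: Q_total=31.00, C_total=6.00, V=5.17; Q5=25.83, Q3=5.17; dissipated=20.417
Op 5: CLOSE 1-4: Q_total=0.00, C_total=9.00, V=0.00; Q1=0.00, Q4=0.00; dissipated=0.000
Total dissipated: 70.517 μJ

Answer: 70.52 μJ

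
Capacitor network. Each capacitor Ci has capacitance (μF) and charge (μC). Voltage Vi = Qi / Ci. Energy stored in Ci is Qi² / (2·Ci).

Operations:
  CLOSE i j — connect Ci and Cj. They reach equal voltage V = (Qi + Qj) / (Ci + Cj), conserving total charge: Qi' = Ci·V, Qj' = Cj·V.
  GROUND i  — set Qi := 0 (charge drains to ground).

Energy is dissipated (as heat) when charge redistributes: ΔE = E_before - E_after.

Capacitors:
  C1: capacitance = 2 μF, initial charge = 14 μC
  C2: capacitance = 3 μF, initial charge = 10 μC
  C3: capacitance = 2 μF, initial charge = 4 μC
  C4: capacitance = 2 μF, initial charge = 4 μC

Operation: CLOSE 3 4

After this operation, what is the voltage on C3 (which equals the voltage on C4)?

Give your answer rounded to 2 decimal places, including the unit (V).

Initial: C1(2μF, Q=14μC, V=7.00V), C2(3μF, Q=10μC, V=3.33V), C3(2μF, Q=4μC, V=2.00V), C4(2μF, Q=4μC, V=2.00V)
Op 1: CLOSE 3-4: Q_total=8.00, C_total=4.00, V=2.00; Q3=4.00, Q4=4.00; dissipated=0.000

Answer: 2.00 V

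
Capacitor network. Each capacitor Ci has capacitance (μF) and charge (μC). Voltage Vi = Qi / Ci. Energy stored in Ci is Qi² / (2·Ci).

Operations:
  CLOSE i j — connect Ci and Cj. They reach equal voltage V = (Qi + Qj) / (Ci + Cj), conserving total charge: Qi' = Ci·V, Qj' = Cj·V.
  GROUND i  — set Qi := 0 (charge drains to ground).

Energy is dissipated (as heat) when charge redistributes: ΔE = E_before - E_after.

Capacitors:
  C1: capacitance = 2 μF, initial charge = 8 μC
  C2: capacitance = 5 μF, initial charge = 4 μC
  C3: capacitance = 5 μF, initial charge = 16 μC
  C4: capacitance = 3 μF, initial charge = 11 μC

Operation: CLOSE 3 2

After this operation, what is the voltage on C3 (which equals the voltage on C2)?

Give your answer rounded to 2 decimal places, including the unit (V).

Answer: 2.00 V

Derivation:
Initial: C1(2μF, Q=8μC, V=4.00V), C2(5μF, Q=4μC, V=0.80V), C3(5μF, Q=16μC, V=3.20V), C4(3μF, Q=11μC, V=3.67V)
Op 1: CLOSE 3-2: Q_total=20.00, C_total=10.00, V=2.00; Q3=10.00, Q2=10.00; dissipated=7.200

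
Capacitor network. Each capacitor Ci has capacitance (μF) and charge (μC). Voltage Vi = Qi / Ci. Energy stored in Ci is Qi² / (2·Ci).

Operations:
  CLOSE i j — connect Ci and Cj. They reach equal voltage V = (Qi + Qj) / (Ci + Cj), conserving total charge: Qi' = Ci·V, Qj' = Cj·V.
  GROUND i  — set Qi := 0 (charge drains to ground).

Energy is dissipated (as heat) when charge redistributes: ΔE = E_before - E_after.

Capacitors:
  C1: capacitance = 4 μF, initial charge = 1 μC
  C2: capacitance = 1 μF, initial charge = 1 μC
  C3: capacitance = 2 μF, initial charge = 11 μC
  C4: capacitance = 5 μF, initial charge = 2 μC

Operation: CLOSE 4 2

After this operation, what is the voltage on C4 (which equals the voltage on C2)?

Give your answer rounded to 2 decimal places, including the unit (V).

Initial: C1(4μF, Q=1μC, V=0.25V), C2(1μF, Q=1μC, V=1.00V), C3(2μF, Q=11μC, V=5.50V), C4(5μF, Q=2μC, V=0.40V)
Op 1: CLOSE 4-2: Q_total=3.00, C_total=6.00, V=0.50; Q4=2.50, Q2=0.50; dissipated=0.150

Answer: 0.50 V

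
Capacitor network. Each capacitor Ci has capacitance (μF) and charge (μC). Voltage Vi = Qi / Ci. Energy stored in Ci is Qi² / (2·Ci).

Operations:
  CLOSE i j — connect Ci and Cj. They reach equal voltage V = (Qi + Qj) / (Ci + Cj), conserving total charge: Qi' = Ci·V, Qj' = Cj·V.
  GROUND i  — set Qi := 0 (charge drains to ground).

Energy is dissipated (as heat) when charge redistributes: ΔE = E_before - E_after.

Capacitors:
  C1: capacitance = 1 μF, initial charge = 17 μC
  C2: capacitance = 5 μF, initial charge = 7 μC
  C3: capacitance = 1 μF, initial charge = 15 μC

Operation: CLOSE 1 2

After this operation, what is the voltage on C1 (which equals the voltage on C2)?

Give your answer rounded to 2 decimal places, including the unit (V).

Answer: 4.00 V

Derivation:
Initial: C1(1μF, Q=17μC, V=17.00V), C2(5μF, Q=7μC, V=1.40V), C3(1μF, Q=15μC, V=15.00V)
Op 1: CLOSE 1-2: Q_total=24.00, C_total=6.00, V=4.00; Q1=4.00, Q2=20.00; dissipated=101.400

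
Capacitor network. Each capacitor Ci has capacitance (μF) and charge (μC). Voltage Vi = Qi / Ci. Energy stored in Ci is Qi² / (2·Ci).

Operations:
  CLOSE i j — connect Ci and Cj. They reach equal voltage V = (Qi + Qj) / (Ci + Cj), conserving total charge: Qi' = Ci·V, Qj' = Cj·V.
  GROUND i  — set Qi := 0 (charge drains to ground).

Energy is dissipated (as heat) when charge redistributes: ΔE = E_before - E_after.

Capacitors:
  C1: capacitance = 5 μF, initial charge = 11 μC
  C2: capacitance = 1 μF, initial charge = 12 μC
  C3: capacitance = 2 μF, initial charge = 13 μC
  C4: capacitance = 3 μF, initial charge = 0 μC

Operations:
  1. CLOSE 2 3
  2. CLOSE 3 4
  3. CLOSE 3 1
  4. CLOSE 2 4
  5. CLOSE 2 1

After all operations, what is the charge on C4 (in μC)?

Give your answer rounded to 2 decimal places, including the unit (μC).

Initial: C1(5μF, Q=11μC, V=2.20V), C2(1μF, Q=12μC, V=12.00V), C3(2μF, Q=13μC, V=6.50V), C4(3μF, Q=0μC, V=0.00V)
Op 1: CLOSE 2-3: Q_total=25.00, C_total=3.00, V=8.33; Q2=8.33, Q3=16.67; dissipated=10.083
Op 2: CLOSE 3-4: Q_total=16.67, C_total=5.00, V=3.33; Q3=6.67, Q4=10.00; dissipated=41.667
Op 3: CLOSE 3-1: Q_total=17.67, C_total=7.00, V=2.52; Q3=5.05, Q1=12.62; dissipated=0.917
Op 4: CLOSE 2-4: Q_total=18.33, C_total=4.00, V=4.58; Q2=4.58, Q4=13.75; dissipated=9.375
Op 5: CLOSE 2-1: Q_total=17.20, C_total=6.00, V=2.87; Q2=2.87, Q1=14.34; dissipated=1.767
Final charges: Q1=14.34, Q2=2.87, Q3=5.05, Q4=13.75

Answer: 13.75 μC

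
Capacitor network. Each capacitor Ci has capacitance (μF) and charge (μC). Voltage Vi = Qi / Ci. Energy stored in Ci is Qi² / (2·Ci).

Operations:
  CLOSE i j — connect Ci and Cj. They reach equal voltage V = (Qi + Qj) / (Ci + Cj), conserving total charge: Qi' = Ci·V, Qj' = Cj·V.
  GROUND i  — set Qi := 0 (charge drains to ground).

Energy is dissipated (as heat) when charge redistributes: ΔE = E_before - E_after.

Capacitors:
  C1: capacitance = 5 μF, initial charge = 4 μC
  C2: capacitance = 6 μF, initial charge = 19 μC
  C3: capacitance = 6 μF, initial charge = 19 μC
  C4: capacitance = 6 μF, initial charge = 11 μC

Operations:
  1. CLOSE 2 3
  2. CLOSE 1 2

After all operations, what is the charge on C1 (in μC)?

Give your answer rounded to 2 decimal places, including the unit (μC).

Answer: 10.45 μC

Derivation:
Initial: C1(5μF, Q=4μC, V=0.80V), C2(6μF, Q=19μC, V=3.17V), C3(6μF, Q=19μC, V=3.17V), C4(6μF, Q=11μC, V=1.83V)
Op 1: CLOSE 2-3: Q_total=38.00, C_total=12.00, V=3.17; Q2=19.00, Q3=19.00; dissipated=0.000
Op 2: CLOSE 1-2: Q_total=23.00, C_total=11.00, V=2.09; Q1=10.45, Q2=12.55; dissipated=7.638
Final charges: Q1=10.45, Q2=12.55, Q3=19.00, Q4=11.00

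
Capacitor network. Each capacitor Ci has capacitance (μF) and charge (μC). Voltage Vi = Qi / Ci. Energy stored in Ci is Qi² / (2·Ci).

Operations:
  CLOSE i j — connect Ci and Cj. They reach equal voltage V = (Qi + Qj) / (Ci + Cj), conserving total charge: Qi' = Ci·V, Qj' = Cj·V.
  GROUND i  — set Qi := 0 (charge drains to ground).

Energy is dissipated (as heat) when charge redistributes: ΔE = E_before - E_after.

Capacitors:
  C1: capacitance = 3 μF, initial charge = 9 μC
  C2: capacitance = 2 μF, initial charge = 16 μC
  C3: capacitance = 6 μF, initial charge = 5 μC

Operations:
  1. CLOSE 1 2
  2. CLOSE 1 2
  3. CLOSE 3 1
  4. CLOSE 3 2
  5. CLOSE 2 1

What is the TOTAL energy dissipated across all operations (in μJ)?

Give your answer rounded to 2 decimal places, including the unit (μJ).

Initial: C1(3μF, Q=9μC, V=3.00V), C2(2μF, Q=16μC, V=8.00V), C3(6μF, Q=5μC, V=0.83V)
Op 1: CLOSE 1-2: Q_total=25.00, C_total=5.00, V=5.00; Q1=15.00, Q2=10.00; dissipated=15.000
Op 2: CLOSE 1-2: Q_total=25.00, C_total=5.00, V=5.00; Q1=15.00, Q2=10.00; dissipated=0.000
Op 3: CLOSE 3-1: Q_total=20.00, C_total=9.00, V=2.22; Q3=13.33, Q1=6.67; dissipated=17.361
Op 4: CLOSE 3-2: Q_total=23.33, C_total=8.00, V=2.92; Q3=17.50, Q2=5.83; dissipated=5.787
Op 5: CLOSE 2-1: Q_total=12.50, C_total=5.00, V=2.50; Q2=5.00, Q1=7.50; dissipated=0.289
Total dissipated: 38.438 μJ

Answer: 38.44 μJ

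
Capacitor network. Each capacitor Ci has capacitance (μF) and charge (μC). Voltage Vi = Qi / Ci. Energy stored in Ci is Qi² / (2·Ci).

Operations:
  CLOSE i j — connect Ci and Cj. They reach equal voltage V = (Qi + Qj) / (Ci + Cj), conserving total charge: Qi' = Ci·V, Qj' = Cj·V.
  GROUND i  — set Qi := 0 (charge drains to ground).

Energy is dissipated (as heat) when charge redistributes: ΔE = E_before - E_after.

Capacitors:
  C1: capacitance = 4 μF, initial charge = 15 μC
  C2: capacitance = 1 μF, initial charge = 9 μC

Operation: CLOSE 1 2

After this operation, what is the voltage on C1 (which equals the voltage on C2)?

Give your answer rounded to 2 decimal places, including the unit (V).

Answer: 4.80 V

Derivation:
Initial: C1(4μF, Q=15μC, V=3.75V), C2(1μF, Q=9μC, V=9.00V)
Op 1: CLOSE 1-2: Q_total=24.00, C_total=5.00, V=4.80; Q1=19.20, Q2=4.80; dissipated=11.025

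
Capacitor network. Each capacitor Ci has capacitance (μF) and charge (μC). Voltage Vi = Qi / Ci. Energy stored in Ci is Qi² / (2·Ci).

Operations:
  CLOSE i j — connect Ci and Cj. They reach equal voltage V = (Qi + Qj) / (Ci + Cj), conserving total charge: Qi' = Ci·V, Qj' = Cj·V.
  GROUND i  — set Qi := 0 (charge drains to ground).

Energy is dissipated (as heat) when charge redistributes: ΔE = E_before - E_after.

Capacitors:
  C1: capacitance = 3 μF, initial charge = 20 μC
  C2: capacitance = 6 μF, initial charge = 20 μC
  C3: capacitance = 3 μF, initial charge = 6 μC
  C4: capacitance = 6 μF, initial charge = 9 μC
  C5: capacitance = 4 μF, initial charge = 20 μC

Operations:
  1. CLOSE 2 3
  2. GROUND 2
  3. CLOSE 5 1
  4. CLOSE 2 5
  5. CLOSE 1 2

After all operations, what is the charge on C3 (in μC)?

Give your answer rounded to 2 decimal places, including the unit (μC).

Answer: 8.67 μC

Derivation:
Initial: C1(3μF, Q=20μC, V=6.67V), C2(6μF, Q=20μC, V=3.33V), C3(3μF, Q=6μC, V=2.00V), C4(6μF, Q=9μC, V=1.50V), C5(4μF, Q=20μC, V=5.00V)
Op 1: CLOSE 2-3: Q_total=26.00, C_total=9.00, V=2.89; Q2=17.33, Q3=8.67; dissipated=1.778
Op 2: GROUND 2: Q2=0; energy lost=25.037
Op 3: CLOSE 5-1: Q_total=40.00, C_total=7.00, V=5.71; Q5=22.86, Q1=17.14; dissipated=2.381
Op 4: CLOSE 2-5: Q_total=22.86, C_total=10.00, V=2.29; Q2=13.71, Q5=9.14; dissipated=39.184
Op 5: CLOSE 1-2: Q_total=30.86, C_total=9.00, V=3.43; Q1=10.29, Q2=20.57; dissipated=11.755
Final charges: Q1=10.29, Q2=20.57, Q3=8.67, Q4=9.00, Q5=9.14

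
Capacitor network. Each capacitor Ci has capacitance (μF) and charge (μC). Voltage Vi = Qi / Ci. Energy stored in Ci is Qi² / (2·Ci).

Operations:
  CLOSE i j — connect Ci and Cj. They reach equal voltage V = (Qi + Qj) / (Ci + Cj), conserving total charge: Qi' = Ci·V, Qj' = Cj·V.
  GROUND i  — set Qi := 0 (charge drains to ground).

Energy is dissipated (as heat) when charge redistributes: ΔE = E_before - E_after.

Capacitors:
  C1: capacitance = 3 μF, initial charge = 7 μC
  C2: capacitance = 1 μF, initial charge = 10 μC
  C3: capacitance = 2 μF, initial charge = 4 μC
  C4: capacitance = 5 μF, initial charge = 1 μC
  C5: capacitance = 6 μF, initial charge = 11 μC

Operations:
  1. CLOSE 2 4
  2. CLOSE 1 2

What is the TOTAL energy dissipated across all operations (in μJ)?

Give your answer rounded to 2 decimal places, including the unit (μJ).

Initial: C1(3μF, Q=7μC, V=2.33V), C2(1μF, Q=10μC, V=10.00V), C3(2μF, Q=4μC, V=2.00V), C4(5μF, Q=1μC, V=0.20V), C5(6μF, Q=11μC, V=1.83V)
Op 1: CLOSE 2-4: Q_total=11.00, C_total=6.00, V=1.83; Q2=1.83, Q4=9.17; dissipated=40.017
Op 2: CLOSE 1-2: Q_total=8.83, C_total=4.00, V=2.21; Q1=6.62, Q2=2.21; dissipated=0.094
Total dissipated: 40.110 μJ

Answer: 40.11 μJ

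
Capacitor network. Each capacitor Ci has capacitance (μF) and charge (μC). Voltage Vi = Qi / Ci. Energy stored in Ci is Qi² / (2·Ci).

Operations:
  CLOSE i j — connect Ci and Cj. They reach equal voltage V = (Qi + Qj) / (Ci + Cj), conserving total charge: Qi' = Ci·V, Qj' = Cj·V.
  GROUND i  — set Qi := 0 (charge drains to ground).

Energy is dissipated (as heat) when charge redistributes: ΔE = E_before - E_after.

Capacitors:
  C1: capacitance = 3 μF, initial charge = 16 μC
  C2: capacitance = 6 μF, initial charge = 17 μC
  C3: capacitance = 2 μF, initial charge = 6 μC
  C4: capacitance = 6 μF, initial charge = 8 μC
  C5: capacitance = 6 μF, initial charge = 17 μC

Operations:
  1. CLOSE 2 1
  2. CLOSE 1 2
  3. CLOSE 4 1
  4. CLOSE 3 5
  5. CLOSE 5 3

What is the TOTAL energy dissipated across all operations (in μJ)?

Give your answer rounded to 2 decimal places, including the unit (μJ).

Initial: C1(3μF, Q=16μC, V=5.33V), C2(6μF, Q=17μC, V=2.83V), C3(2μF, Q=6μC, V=3.00V), C4(6μF, Q=8μC, V=1.33V), C5(6μF, Q=17μC, V=2.83V)
Op 1: CLOSE 2-1: Q_total=33.00, C_total=9.00, V=3.67; Q2=22.00, Q1=11.00; dissipated=6.250
Op 2: CLOSE 1-2: Q_total=33.00, C_total=9.00, V=3.67; Q1=11.00, Q2=22.00; dissipated=0.000
Op 3: CLOSE 4-1: Q_total=19.00, C_total=9.00, V=2.11; Q4=12.67, Q1=6.33; dissipated=5.444
Op 4: CLOSE 3-5: Q_total=23.00, C_total=8.00, V=2.88; Q3=5.75, Q5=17.25; dissipated=0.021
Op 5: CLOSE 5-3: Q_total=23.00, C_total=8.00, V=2.88; Q5=17.25, Q3=5.75; dissipated=0.000
Total dissipated: 11.715 μJ

Answer: 11.72 μJ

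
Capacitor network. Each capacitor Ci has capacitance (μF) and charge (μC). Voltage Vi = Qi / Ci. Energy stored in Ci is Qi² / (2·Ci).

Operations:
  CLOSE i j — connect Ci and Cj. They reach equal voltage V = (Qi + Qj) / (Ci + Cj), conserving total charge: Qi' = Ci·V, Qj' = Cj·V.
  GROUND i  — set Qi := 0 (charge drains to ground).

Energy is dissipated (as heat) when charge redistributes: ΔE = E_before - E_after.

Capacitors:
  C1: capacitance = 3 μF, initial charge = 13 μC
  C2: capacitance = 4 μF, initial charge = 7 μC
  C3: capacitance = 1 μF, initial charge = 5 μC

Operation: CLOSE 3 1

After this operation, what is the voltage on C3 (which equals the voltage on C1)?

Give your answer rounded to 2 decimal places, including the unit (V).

Answer: 4.50 V

Derivation:
Initial: C1(3μF, Q=13μC, V=4.33V), C2(4μF, Q=7μC, V=1.75V), C3(1μF, Q=5μC, V=5.00V)
Op 1: CLOSE 3-1: Q_total=18.00, C_total=4.00, V=4.50; Q3=4.50, Q1=13.50; dissipated=0.167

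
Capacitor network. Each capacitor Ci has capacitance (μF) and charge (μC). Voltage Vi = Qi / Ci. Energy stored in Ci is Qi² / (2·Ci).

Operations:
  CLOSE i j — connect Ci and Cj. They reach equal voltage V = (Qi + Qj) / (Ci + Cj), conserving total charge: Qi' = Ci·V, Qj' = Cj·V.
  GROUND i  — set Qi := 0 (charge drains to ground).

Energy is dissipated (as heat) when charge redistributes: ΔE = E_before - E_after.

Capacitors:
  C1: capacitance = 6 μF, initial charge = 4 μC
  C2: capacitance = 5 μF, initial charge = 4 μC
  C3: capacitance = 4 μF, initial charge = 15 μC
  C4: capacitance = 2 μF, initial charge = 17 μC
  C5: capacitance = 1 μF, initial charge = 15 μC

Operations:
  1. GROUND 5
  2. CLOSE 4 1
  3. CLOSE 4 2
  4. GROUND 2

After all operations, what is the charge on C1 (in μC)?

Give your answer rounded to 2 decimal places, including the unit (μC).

Initial: C1(6μF, Q=4μC, V=0.67V), C2(5μF, Q=4μC, V=0.80V), C3(4μF, Q=15μC, V=3.75V), C4(2μF, Q=17μC, V=8.50V), C5(1μF, Q=15μC, V=15.00V)
Op 1: GROUND 5: Q5=0; energy lost=112.500
Op 2: CLOSE 4-1: Q_total=21.00, C_total=8.00, V=2.62; Q4=5.25, Q1=15.75; dissipated=46.021
Op 3: CLOSE 4-2: Q_total=9.25, C_total=7.00, V=1.32; Q4=2.64, Q2=6.61; dissipated=2.379
Op 4: GROUND 2: Q2=0; energy lost=4.365
Final charges: Q1=15.75, Q2=0.00, Q3=15.00, Q4=2.64, Q5=0.00

Answer: 15.75 μC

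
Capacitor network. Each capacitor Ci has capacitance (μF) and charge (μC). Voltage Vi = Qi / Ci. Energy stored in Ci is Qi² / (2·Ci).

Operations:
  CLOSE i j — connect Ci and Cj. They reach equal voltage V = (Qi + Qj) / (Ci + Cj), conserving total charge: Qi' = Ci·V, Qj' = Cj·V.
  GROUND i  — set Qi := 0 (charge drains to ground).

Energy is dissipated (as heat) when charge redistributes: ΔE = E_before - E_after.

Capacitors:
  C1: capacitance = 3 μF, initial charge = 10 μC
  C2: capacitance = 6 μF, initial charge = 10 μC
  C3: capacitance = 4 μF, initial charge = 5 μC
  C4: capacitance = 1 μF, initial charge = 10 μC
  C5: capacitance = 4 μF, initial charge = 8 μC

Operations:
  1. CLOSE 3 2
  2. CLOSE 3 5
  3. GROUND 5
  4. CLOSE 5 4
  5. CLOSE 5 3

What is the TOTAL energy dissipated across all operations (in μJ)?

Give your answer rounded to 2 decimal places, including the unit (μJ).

Answer: 46.65 μJ

Derivation:
Initial: C1(3μF, Q=10μC, V=3.33V), C2(6μF, Q=10μC, V=1.67V), C3(4μF, Q=5μC, V=1.25V), C4(1μF, Q=10μC, V=10.00V), C5(4μF, Q=8μC, V=2.00V)
Op 1: CLOSE 3-2: Q_total=15.00, C_total=10.00, V=1.50; Q3=6.00, Q2=9.00; dissipated=0.208
Op 2: CLOSE 3-5: Q_total=14.00, C_total=8.00, V=1.75; Q3=7.00, Q5=7.00; dissipated=0.250
Op 3: GROUND 5: Q5=0; energy lost=6.125
Op 4: CLOSE 5-4: Q_total=10.00, C_total=5.00, V=2.00; Q5=8.00, Q4=2.00; dissipated=40.000
Op 5: CLOSE 5-3: Q_total=15.00, C_total=8.00, V=1.88; Q5=7.50, Q3=7.50; dissipated=0.062
Total dissipated: 46.646 μJ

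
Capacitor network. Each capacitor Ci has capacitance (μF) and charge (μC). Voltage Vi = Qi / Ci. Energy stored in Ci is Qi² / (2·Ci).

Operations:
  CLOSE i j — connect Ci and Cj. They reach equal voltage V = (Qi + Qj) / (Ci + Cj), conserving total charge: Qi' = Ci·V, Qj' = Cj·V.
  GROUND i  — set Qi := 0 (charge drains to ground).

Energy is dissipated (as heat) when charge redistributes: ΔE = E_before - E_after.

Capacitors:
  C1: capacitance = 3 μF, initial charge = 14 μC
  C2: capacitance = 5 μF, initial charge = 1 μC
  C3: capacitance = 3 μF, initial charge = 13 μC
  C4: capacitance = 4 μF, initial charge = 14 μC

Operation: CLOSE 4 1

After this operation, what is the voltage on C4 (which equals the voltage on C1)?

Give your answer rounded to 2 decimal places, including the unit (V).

Initial: C1(3μF, Q=14μC, V=4.67V), C2(5μF, Q=1μC, V=0.20V), C3(3μF, Q=13μC, V=4.33V), C4(4μF, Q=14μC, V=3.50V)
Op 1: CLOSE 4-1: Q_total=28.00, C_total=7.00, V=4.00; Q4=16.00, Q1=12.00; dissipated=1.167

Answer: 4.00 V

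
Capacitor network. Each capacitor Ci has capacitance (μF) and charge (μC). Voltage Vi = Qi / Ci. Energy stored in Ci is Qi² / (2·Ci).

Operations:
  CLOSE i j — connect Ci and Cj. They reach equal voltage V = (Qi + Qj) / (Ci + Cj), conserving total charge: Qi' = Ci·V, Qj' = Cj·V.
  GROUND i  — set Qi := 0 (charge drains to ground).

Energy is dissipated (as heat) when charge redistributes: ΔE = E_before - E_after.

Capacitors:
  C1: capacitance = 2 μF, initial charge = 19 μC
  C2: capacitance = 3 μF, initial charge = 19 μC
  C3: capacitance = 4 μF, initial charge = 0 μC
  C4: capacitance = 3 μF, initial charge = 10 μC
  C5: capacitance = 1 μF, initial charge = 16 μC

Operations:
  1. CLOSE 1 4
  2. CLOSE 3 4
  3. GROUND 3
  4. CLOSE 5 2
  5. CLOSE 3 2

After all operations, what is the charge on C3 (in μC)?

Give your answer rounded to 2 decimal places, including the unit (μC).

Initial: C1(2μF, Q=19μC, V=9.50V), C2(3μF, Q=19μC, V=6.33V), C3(4μF, Q=0μC, V=0.00V), C4(3μF, Q=10μC, V=3.33V), C5(1μF, Q=16μC, V=16.00V)
Op 1: CLOSE 1-4: Q_total=29.00, C_total=5.00, V=5.80; Q1=11.60, Q4=17.40; dissipated=22.817
Op 2: CLOSE 3-4: Q_total=17.40, C_total=7.00, V=2.49; Q3=9.94, Q4=7.46; dissipated=28.834
Op 3: GROUND 3: Q3=0; energy lost=12.358
Op 4: CLOSE 5-2: Q_total=35.00, C_total=4.00, V=8.75; Q5=8.75, Q2=26.25; dissipated=35.042
Op 5: CLOSE 3-2: Q_total=26.25, C_total=7.00, V=3.75; Q3=15.00, Q2=11.25; dissipated=65.625
Final charges: Q1=11.60, Q2=11.25, Q3=15.00, Q4=7.46, Q5=8.75

Answer: 15.00 μC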